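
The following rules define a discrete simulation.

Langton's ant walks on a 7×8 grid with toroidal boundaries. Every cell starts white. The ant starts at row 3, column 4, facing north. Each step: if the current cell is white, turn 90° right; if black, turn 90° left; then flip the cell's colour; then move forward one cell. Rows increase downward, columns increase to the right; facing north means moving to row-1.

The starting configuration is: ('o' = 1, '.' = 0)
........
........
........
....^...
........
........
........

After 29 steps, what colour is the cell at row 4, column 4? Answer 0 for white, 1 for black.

0

k=0  ........
........
........
....^...
........
........
........
k=1  ........
........
........
....o>..
........
........
........
k=2  ........
........
........
....oo..
.....v..
........
........
k=3  ........
........
........
....oo..
....<o..
........
........
k=4  ........
........
........
....^o..
....oo..
........
........
k=5  ........
........
........
...<.o..
....oo..
........
........
k=6  ........
........
...^....
...o.o..
....oo..
........
........
k=7  ........
........
...o>...
...o.o..
....oo..
........
........
k=8  ........
........
...oo...
...ovo..
....oo..
........
........
k=9  ........
........
...oo...
...<oo..
....oo..
........
........
k=10  ........
........
...oo...
....oo..
...voo..
........
........
k=11  ........
........
...oo...
....oo..
..<ooo..
........
........
k=12  ........
........
...oo...
..^.oo..
..oooo..
........
........
k=13  ........
........
...oo...
..o>oo..
..oooo..
........
........
k=14  ........
........
...oo...
..oooo..
..ovoo..
........
........
k=15  ........
........
...oo...
..oooo..
..o.>o..
........
........
k=16  ........
........
...oo...
..oo^o..
..o..o..
........
........
k=17  ........
........
...oo...
..o<.o..
..o..o..
........
........
k=18  ........
........
...oo...
..o..o..
..ov.o..
........
........
k=19  ........
........
...oo...
..o..o..
..<o.o..
........
........
k=20  ........
........
...oo...
..o..o..
...o.o..
..v.....
........
k=21  ........
........
...oo...
..o..o..
...o.o..
.<o.....
........
k=22  ........
........
...oo...
..o..o..
.^.o.o..
.oo.....
........
k=23  ........
........
...oo...
..o..o..
.o>o.o..
.oo.....
........
k=24  ........
........
...oo...
..o..o..
.ooo.o..
.ov.....
........
k=25  ........
........
...oo...
..o..o..
.ooo.o..
.o.>....
........
k=26  ........
........
...oo...
..o..o..
.ooo.o..
.o.o....
...v....
k=27  ........
........
...oo...
..o..o..
.ooo.o..
.o.o....
..<o....
k=28  ........
........
...oo...
..o..o..
.ooo.o..
.o^o....
..oo....
k=29  ........
........
...oo...
..o..o..
.ooo.o..
.oo>....
..oo....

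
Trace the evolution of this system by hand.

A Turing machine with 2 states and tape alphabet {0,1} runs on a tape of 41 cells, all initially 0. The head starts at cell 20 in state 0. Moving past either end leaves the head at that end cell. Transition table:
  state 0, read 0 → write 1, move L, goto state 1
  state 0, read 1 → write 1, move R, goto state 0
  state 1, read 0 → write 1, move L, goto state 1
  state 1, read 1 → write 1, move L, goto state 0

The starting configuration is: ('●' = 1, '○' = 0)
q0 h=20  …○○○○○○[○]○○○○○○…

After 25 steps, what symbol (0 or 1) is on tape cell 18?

k=0  q0 h=20  …○○○○○○[○]○○○○○○…
k=1  q1 h=19  …○○○○○○[○]●○○○○○…
k=2  q1 h=18  …○○○○○○[○]●●○○○○…
k=3  q1 h=17  …○○○○○○[○]●●●○○○…
k=4  q1 h=16  …○○○○○○[○]●●●●○○…
k=5  q1 h=15  …○○○○○○[○]●●●●●○…
k=6  q1 h=14  …○○○○○○[○]●●●●●●…
k=7  q1 h=13  …○○○○○○[○]●●●●●●…
k=8  q1 h=12  …○○○○○○[○]●●●●●●…
k=9  q1 h=11  …○○○○○○[○]●●●●●●…
k=10  q1 h=10  …○○○○○○[○]●●●●●●…
k=11  q1 h= 9  …○○○○○○[○]●●●●●●…
k=12  q1 h= 8  …○○○○○○[○]●●●●●●…
k=13  q1 h= 7  …○○○○○○[○]●●●●●●…
k=14  q1 h= 6  |○○○○○○[○]●●●●●●…
k=15  q1 h= 5  |○○○○○[○]●●●●●●…
k=16  q1 h= 4  |○○○○[○]●●●●●●…
k=17  q1 h= 3  |○○○[○]●●●●●●…
k=18  q1 h= 2  |○○[○]●●●●●●…
k=19  q1 h= 1  |○[○]●●●●●●…
k=20  q1 h= 0  |[○]●●●●●●…
k=21  q1 h= 0  |[●]●●●●●●…
k=22  q0 h= 0  |[●]●●●●●●…
k=23  q0 h= 1  |●[●]●●●●●●…
k=24  q0 h= 2  |●●[●]●●●●●●…
k=25  q0 h= 3  |●●●[●]●●●●●●…

1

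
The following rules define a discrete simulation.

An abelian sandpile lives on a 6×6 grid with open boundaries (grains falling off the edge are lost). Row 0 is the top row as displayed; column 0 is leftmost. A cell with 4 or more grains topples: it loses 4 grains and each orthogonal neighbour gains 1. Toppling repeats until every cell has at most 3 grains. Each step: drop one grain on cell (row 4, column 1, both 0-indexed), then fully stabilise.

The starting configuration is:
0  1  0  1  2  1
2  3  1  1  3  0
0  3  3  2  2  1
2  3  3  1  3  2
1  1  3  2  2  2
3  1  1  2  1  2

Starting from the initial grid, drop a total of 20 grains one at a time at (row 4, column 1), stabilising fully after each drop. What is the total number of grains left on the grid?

64

t=0: 0  1  0  1  2  1
2  3  1  1  3  0
0  3  3  2  2  1
2  3  3  1  3  2
1  1  3  2  2  2
3  1  1  2  1  2
t=1: 0  1  0  1  2  1
2  3  1  1  3  0
0  3  3  2  2  1
2  3  3  1  3  2
1  2  3  2  2  2
3  1  1  2  1  2
t=2: 0  1  0  1  2  1
2  3  1  1  3  0
0  3  3  2  2  1
2  3  3  1  3  2
1  3  3  2  2  2
3  1  1  2  1  2
t=3: 0  2  0  1  2  1
3  0  3  1  3  0
1  2  1  3  2  1
3  2  2  2  3  2
2  2  1  3  2  2
3  2  2  2  1  2
t=4: 0  2  0  1  2  1
3  0  3  1  3  0
1  2  1  3  2  1
3  2  2  2  3  2
2  3  1  3  2  2
3  2  2  2  1  2
t=5: 0  2  0  1  2  1
3  0  3  1  3  0
1  2  1  3  2  1
3  3  2  2  3  2
3  0  2  3  2  2
3  3  2  2  1  2
t=6: 0  2  0  1  2  1
3  0  3  1  3  0
1  2  1  3  2  1
3  3  2  2  3  2
3  1  2  3  2  2
3  3  2  2  1  2
t=7: 0  2  0  1  2  1
3  0  3  1  3  0
1  2  1  3  2  1
3  3  2  2  3  2
3  2  2  3  2  2
3  3  2  2  1  2
t=8: 0  2  0  1  2  1
3  0  3  1  3  0
1  2  1  3  2  1
3  3  2  2  3  2
3  3  2  3  2  2
3  3  2  2  1  2
t=9: 0  2  0  1  2  1
3  0  3  1  3  0
2  3  1  3  2  1
1  1  3  2  3  2
2  3  3  3  2  2
1  1  3  2  1  2
t=10: 0  2  0  1  3  1
3  0  3  3  0  1
2  3  3  1  1  2
1  3  1  2  2  3
3  1  3  3  0  3
1  3  1  0  3  2
t=11: 0  2  0  1  3  1
3  0  3  3  0  1
2  3  3  1  1  2
1  3  1  2  2  3
3  2  3  3  0  3
1  3  1  0  3  2
t=12: 0  2  0  1  3  1
3  0  3  3  0  1
2  3  3  1  1  2
1  3  1  2  2  3
3  3  3  3  0  3
1  3  1  0  3  2
t=13: 0  2  1  2  3  1
3  2  1  1  1  1
3  1  3  0  2  2
3  3  1  1  3  3
1  0  3  1  1  3
3  1  3  1  3  2
t=14: 0  2  1  2  3  1
3  2  1  1  1  1
3  1  3  0  2  2
3  3  1  1  3  3
1  1  3  1  1  3
3  1  3  1  3  2
t=15: 0  2  1  2  3  1
3  2  1  1  1  1
3  1  3  0  2  2
3  3  1  1  3  3
1  2  3  1  1  3
3  1  3  1  3  2
t=16: 0  2  1  2  3  1
3  2  1  1  1  1
3  1  3  0  2  2
3  3  1  1  3  3
1  3  3  1  1  3
3  1  3  1  3  2
t=17: 1  2  1  2  3  1
0  3  1  1  1  1
1  3  3  0  2  2
1  1  3  1  3  3
3  2  1  2  1  3
3  3  0  2  3  2
t=18: 1  2  1  2  3  1
0  3  1  1  1  1
1  3  3  0  2  2
1  1  3  1  3  3
3  3  1  2  1  3
3  3  0  2  3  2
t=19: 1  2  1  2  3  1
0  3  1  1  1  1
1  3  3  0  2  2
2  2  3  1  3  3
1  2  2  2  1  3
1  1  1  2  3  2
t=20: 1  2  1  2  3  1
0  3  1  1  1  1
1  3  3  0  2  2
2  2  3  1  3  3
1  3  2  2  1  3
1  1  1  2  3  2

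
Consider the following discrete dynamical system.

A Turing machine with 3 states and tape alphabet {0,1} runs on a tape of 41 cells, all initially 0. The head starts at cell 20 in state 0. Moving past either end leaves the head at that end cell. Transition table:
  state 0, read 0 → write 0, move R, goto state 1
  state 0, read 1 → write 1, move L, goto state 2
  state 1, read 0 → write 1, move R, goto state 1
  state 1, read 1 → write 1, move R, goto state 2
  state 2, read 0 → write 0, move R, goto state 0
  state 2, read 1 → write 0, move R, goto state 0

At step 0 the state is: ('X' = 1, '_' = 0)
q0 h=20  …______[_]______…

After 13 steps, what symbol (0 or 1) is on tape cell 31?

[0] q0 h=20  …______[_]______…
[1] q1 h=21  …______[_]______…
[2] q1 h=22  …_____X[_]______…
[3] q1 h=23  …____XX[_]______…
[4] q1 h=24  …___XXX[_]______…
[5] q1 h=25  …__XXXX[_]______…
[6] q1 h=26  …_XXXXX[_]______…
[7] q1 h=27  …XXXXXX[_]______…
[8] q1 h=28  …XXXXXX[_]______…
[9] q1 h=29  …XXXXXX[_]______…
[10] q1 h=30  …XXXXXX[_]______…
[11] q1 h=31  …XXXXXX[_]______…
[12] q1 h=32  …XXXXXX[_]______…
[13] q1 h=33  …XXXXXX[_]______…

1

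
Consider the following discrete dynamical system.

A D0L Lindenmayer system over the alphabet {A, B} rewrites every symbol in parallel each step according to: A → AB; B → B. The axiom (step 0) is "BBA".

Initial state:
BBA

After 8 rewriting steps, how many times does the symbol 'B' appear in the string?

10

step 0: BBA
step 1: BBAB
step 2: BBABB
step 3: BBABBB
step 4: BBABBBB
step 5: BBABBBBB
step 6: BBABBBBBB
step 7: BBABBBBBBB
step 8: BBABBBBBBBB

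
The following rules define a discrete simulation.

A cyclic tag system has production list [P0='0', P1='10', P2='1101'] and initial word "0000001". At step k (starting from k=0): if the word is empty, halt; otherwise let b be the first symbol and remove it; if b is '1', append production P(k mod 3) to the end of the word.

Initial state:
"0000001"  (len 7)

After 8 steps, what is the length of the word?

0

0) "0000001"  (len 7)
1) "000001"  (len 6)
2) "00001"  (len 5)
3) "0001"  (len 4)
4) "001"  (len 3)
5) "01"  (len 2)
6) "1"  (len 1)
7) "0"  (len 1)
8) (halted — word empty)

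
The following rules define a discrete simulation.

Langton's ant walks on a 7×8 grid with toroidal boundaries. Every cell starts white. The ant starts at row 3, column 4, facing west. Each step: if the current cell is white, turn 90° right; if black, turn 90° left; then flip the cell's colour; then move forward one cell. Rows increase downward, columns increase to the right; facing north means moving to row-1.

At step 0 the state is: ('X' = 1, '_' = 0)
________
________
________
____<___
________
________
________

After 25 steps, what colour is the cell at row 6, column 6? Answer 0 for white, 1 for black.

1

0) ________
________
________
____<___
________
________
________
1) ________
________
____^___
____X___
________
________
________
2) ________
________
____X>__
____X___
________
________
________
3) ________
________
____XX__
____Xv__
________
________
________
4) ________
________
____XX__
____<X__
________
________
________
5) ________
________
____XX__
_____X__
____v___
________
________
6) ________
________
____XX__
_____X__
___<X___
________
________
7) ________
________
____XX__
___^_X__
___XX___
________
________
8) ________
________
____XX__
___X>X__
___XX___
________
________
9) ________
________
____XX__
___XXX__
___Xv___
________
________
10) ________
________
____XX__
___XXX__
___X_>__
________
________
11) ________
________
____XX__
___XXX__
___X_X__
_____v__
________
12) ________
________
____XX__
___XXX__
___X_X__
____<X__
________
13) ________
________
____XX__
___XXX__
___X^X__
____XX__
________
14) ________
________
____XX__
___XXX__
___XX>__
____XX__
________
15) ________
________
____XX__
___XX^__
___XX___
____XX__
________
16) ________
________
____XX__
___X<___
___XX___
____XX__
________
17) ________
________
____XX__
___X____
___Xv___
____XX__
________
18) ________
________
____XX__
___X____
___X_>__
____XX__
________
19) ________
________
____XX__
___X____
___X_X__
____Xv__
________
20) ________
________
____XX__
___X____
___X_X__
____X_>_
________
21) ________
________
____XX__
___X____
___X_X__
____X_X_
______v_
22) ________
________
____XX__
___X____
___X_X__
____X_X_
_____<X_
23) ________
________
____XX__
___X____
___X_X__
____X^X_
_____XX_
24) ________
________
____XX__
___X____
___X_X__
____XX>_
_____XX_
25) ________
________
____XX__
___X____
___X_X^_
____XX__
_____XX_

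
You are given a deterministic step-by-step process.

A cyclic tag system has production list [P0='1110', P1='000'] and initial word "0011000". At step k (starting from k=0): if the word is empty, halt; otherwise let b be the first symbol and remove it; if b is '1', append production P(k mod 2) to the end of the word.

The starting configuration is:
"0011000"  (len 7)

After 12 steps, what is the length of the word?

0) "0011000"  (len 7)
1) "011000"  (len 6)
2) "11000"  (len 5)
3) "10001110"  (len 8)
4) "0001110000"  (len 10)
5) "001110000"  (len 9)
6) "01110000"  (len 8)
7) "1110000"  (len 7)
8) "110000000"  (len 9)
9) "100000001110"  (len 12)
10) "00000001110000"  (len 14)
11) "0000001110000"  (len 13)
12) "000001110000"  (len 12)

12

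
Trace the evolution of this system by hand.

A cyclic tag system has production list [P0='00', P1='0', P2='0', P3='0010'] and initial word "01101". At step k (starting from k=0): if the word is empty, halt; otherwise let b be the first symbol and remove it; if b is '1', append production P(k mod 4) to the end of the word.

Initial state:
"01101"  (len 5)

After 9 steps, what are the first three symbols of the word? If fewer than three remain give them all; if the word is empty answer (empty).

(empty)

gen 0: "01101"  (len 5)
gen 1: "1101"  (len 4)
gen 2: "1010"  (len 4)
gen 3: "0100"  (len 4)
gen 4: "100"  (len 3)
gen 5: "0000"  (len 4)
gen 6: "000"  (len 3)
gen 7: "00"  (len 2)
gen 8: "0"  (len 1)
gen 9: (halted — word empty)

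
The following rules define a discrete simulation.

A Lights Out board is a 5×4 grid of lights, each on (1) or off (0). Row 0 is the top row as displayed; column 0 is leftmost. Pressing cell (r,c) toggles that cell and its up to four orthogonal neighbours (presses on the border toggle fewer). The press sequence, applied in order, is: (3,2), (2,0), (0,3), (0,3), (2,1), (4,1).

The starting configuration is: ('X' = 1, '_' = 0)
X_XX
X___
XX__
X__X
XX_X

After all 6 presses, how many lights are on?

gen 0: X_XX
X___
XX__
X__X
XX_X
gen 1: X_XX
X___
XXX_
XXX_
XXXX
gen 2: X_XX
____
__X_
_XX_
XXXX
gen 3: X___
___X
__X_
_XX_
XXXX
gen 4: X_XX
____
__X_
_XX_
XXXX
gen 5: X_XX
_X__
XX__
__X_
XXXX
gen 6: X_XX
_X__
XX__
_XX_
___X

9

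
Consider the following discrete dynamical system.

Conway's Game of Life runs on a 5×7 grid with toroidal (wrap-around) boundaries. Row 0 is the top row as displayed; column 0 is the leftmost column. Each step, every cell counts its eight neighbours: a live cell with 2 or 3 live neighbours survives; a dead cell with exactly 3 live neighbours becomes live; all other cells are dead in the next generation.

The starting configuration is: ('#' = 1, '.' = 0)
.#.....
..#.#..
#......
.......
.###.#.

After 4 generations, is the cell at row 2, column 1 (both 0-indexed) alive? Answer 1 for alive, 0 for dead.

0

k=0  .#.....
..#.#..
#......
.......
.###.#.
k=1  .#..#..
.#.....
.......
.##....
.##....
k=2  ##.....
.......
.##....
.##....
#..#...
k=3  ##.....
#.#....
.##....
#..#...
#......
k=4  #.....#
#.#....
#.##...
#.#....
#.....#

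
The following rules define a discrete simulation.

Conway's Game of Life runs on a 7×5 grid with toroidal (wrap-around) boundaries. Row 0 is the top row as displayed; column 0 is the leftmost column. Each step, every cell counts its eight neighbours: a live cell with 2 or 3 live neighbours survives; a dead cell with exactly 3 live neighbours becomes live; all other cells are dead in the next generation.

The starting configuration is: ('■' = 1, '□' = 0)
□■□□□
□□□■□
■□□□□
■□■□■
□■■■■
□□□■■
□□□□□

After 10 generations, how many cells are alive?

2

0) □■□□□
□□□■□
■□□□□
■□■□■
□■■■■
□□□■■
□□□□□
1) □□□□□
□□□□□
■■□■□
□□■□□
□■□□□
■□□□■
□□□□□
2) □□□□□
□□□□□
□■■□□
■□■□□
■■□□□
■□□□□
□□□□□
3) □□□□□
□□□□□
□■■□□
■□■□□
■□□□■
■■□□□
□□□□□
4) □□□□□
□□□□□
□■■□□
■□■■■
□□□□■
■■□□■
□□□□□
5) □□□□□
□□□□□
■■■□■
■□■□■
□□■□□
■□□□■
■□□□□
6) □□□□□
■■□□□
□□■□■
□□■□■
□□□□□
■■□□■
■□□□■
7) □■□□■
■■□□□
□□■□■
□□□□□
□■□■■
□■□□■
□■□□■
8) □■■□■
□■■■■
■■□□□
■□■□■
□□■■■
□■□□■
□■■■■
9) □□□□□
□□□□■
□□□□□
□□■□□
□□■□□
□■□□□
□□□□■
10) □□□□□
□□□□□
□□□□□
□□□□□
□■■□□
□□□□□
□□□□□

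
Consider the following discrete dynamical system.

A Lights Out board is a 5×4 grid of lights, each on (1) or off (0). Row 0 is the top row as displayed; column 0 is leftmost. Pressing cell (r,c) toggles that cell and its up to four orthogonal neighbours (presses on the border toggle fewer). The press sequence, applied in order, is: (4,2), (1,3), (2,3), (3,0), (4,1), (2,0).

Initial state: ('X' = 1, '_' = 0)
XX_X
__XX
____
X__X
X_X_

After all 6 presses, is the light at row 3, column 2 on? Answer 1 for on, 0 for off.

1

0) XX_X
__XX
____
X__X
X_X_
1) XX_X
__XX
____
X_XX
XX_X
2) XX__
____
___X
X_XX
XX_X
3) XX__
___X
__X_
X_X_
XX_X
4) XX__
___X
X_X_
_XX_
_X_X
5) XX__
___X
X_X_
__X_
X_XX
6) XX__
X__X
_XX_
X_X_
X_XX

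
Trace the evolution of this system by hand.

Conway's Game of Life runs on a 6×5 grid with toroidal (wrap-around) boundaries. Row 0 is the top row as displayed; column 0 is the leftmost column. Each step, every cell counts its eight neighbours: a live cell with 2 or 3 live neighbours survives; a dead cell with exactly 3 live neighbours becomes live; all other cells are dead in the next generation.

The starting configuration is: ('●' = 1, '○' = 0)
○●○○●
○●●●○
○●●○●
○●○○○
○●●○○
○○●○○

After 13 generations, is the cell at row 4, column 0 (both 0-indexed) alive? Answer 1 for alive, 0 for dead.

step 0: ○●○○●
○●●●○
○●●○●
○●○○○
○●●○○
○○●○○
step 1: ●●○○○
○○○○●
○○○○○
○○○●○
○●●○○
●○●●○
step 2: ●●●●○
●○○○○
○○○○○
○○●○○
○●○○●
●○○●●
step 3: ○○●●○
●○●○●
○○○○○
○○○○○
○●●○●
○○○○○
step 4: ○●●●●
○●●○●
○○○○○
○○○○○
○○○○○
○●○○○
step 5: ○○○○●
○●○○●
○○○○○
○○○○○
○○○○○
●●○●○
step 6: ○●●●●
●○○○○
○○○○○
○○○○○
○○○○○
●○○○●
step 7: ○●●●○
●●●●●
○○○○○
○○○○○
○○○○○
●●●○●
step 8: ○○○○○
●○○○●
●●●●●
○○○○○
●●○○○
●○○○●
step 9: ○○○○○
○○●○○
○●●●○
○○○●○
●●○○●
●●○○●
step 10: ●●○○○
○●●●○
○●○●○
○○○●○
○●●●○
○●○○●
step 11: ○○○●●
○○○●●
○●○●●
○●○●●
●●○●●
○○○●●
step 12: ●○●○○
○○○○○
○○○○○
○●○○○
○●○○○
○○○○○
step 13: ○○○○○
○○○○○
○○○○○
○○○○○
○○○○○
○●○○○

0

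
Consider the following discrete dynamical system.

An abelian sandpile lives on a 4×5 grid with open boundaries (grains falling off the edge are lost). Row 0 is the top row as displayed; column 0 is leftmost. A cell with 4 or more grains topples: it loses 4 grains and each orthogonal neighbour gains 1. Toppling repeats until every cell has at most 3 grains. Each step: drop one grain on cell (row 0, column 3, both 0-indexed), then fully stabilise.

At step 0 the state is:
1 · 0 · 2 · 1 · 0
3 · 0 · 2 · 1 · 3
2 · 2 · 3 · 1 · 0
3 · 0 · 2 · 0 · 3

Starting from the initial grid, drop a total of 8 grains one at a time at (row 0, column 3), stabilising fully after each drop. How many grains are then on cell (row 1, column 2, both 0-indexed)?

t=0: 1 · 0 · 2 · 1 · 0
3 · 0 · 2 · 1 · 3
2 · 2 · 3 · 1 · 0
3 · 0 · 2 · 0 · 3
t=1: 1 · 0 · 2 · 2 · 0
3 · 0 · 2 · 1 · 3
2 · 2 · 3 · 1 · 0
3 · 0 · 2 · 0 · 3
t=2: 1 · 0 · 2 · 3 · 0
3 · 0 · 2 · 1 · 3
2 · 2 · 3 · 1 · 0
3 · 0 · 2 · 0 · 3
t=3: 1 · 0 · 3 · 0 · 1
3 · 0 · 2 · 2 · 3
2 · 2 · 3 · 1 · 0
3 · 0 · 2 · 0 · 3
t=4: 1 · 0 · 3 · 1 · 1
3 · 0 · 2 · 2 · 3
2 · 2 · 3 · 1 · 0
3 · 0 · 2 · 0 · 3
t=5: 1 · 0 · 3 · 2 · 1
3 · 0 · 2 · 2 · 3
2 · 2 · 3 · 1 · 0
3 · 0 · 2 · 0 · 3
t=6: 1 · 0 · 3 · 3 · 1
3 · 0 · 2 · 2 · 3
2 · 2 · 3 · 1 · 0
3 · 0 · 2 · 0 · 3
t=7: 1 · 1 · 0 · 1 · 2
3 · 0 · 3 · 3 · 3
2 · 2 · 3 · 1 · 0
3 · 0 · 2 · 0 · 3
t=8: 1 · 1 · 0 · 2 · 2
3 · 0 · 3 · 3 · 3
2 · 2 · 3 · 1 · 0
3 · 0 · 2 · 0 · 3

3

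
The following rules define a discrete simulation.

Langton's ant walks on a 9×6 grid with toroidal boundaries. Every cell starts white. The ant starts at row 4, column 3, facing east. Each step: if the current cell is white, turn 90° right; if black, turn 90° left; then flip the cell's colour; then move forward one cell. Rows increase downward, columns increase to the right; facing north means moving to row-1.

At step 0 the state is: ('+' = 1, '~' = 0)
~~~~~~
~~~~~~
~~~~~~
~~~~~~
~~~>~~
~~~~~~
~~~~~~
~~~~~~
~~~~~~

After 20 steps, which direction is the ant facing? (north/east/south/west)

west

t=0: ~~~~~~
~~~~~~
~~~~~~
~~~~~~
~~~>~~
~~~~~~
~~~~~~
~~~~~~
~~~~~~
t=1: ~~~~~~
~~~~~~
~~~~~~
~~~~~~
~~~+~~
~~~v~~
~~~~~~
~~~~~~
~~~~~~
t=2: ~~~~~~
~~~~~~
~~~~~~
~~~~~~
~~~+~~
~~<+~~
~~~~~~
~~~~~~
~~~~~~
t=3: ~~~~~~
~~~~~~
~~~~~~
~~~~~~
~~^+~~
~~++~~
~~~~~~
~~~~~~
~~~~~~
t=4: ~~~~~~
~~~~~~
~~~~~~
~~~~~~
~~+>~~
~~++~~
~~~~~~
~~~~~~
~~~~~~
t=5: ~~~~~~
~~~~~~
~~~~~~
~~~^~~
~~+~~~
~~++~~
~~~~~~
~~~~~~
~~~~~~
t=6: ~~~~~~
~~~~~~
~~~~~~
~~~+>~
~~+~~~
~~++~~
~~~~~~
~~~~~~
~~~~~~
t=7: ~~~~~~
~~~~~~
~~~~~~
~~~++~
~~+~v~
~~++~~
~~~~~~
~~~~~~
~~~~~~
t=8: ~~~~~~
~~~~~~
~~~~~~
~~~++~
~~+<+~
~~++~~
~~~~~~
~~~~~~
~~~~~~
t=9: ~~~~~~
~~~~~~
~~~~~~
~~~^+~
~~+++~
~~++~~
~~~~~~
~~~~~~
~~~~~~
t=10: ~~~~~~
~~~~~~
~~~~~~
~~<~+~
~~+++~
~~++~~
~~~~~~
~~~~~~
~~~~~~
t=11: ~~~~~~
~~~~~~
~~^~~~
~~+~+~
~~+++~
~~++~~
~~~~~~
~~~~~~
~~~~~~
t=12: ~~~~~~
~~~~~~
~~+>~~
~~+~+~
~~+++~
~~++~~
~~~~~~
~~~~~~
~~~~~~
t=13: ~~~~~~
~~~~~~
~~++~~
~~+v+~
~~+++~
~~++~~
~~~~~~
~~~~~~
~~~~~~
t=14: ~~~~~~
~~~~~~
~~++~~
~~<++~
~~+++~
~~++~~
~~~~~~
~~~~~~
~~~~~~
t=15: ~~~~~~
~~~~~~
~~++~~
~~~++~
~~v++~
~~++~~
~~~~~~
~~~~~~
~~~~~~
t=16: ~~~~~~
~~~~~~
~~++~~
~~~++~
~~~>+~
~~++~~
~~~~~~
~~~~~~
~~~~~~
t=17: ~~~~~~
~~~~~~
~~++~~
~~~^+~
~~~~+~
~~++~~
~~~~~~
~~~~~~
~~~~~~
t=18: ~~~~~~
~~~~~~
~~++~~
~~<~+~
~~~~+~
~~++~~
~~~~~~
~~~~~~
~~~~~~
t=19: ~~~~~~
~~~~~~
~~^+~~
~~+~+~
~~~~+~
~~++~~
~~~~~~
~~~~~~
~~~~~~
t=20: ~~~~~~
~~~~~~
~<~+~~
~~+~+~
~~~~+~
~~++~~
~~~~~~
~~~~~~
~~~~~~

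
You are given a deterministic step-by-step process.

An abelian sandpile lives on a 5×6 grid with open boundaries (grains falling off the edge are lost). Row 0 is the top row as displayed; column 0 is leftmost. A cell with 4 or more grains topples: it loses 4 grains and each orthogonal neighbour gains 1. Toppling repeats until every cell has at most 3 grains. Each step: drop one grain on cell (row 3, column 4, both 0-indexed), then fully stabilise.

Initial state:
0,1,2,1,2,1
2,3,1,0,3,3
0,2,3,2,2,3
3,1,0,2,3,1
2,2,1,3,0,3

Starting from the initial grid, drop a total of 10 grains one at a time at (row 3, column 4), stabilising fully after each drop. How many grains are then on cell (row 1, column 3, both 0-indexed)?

2

t=0: 0,1,2,1,2,1
2,3,1,0,3,3
0,2,3,2,2,3
3,1,0,2,3,1
2,2,1,3,0,3
t=1: 0,1,2,1,2,1
2,3,1,0,3,3
0,2,3,2,3,3
3,1,0,3,0,2
2,2,1,3,1,3
t=2: 0,1,2,1,2,1
2,3,1,0,3,3
0,2,3,2,3,3
3,1,0,3,1,2
2,2,1,3,1,3
t=3: 0,1,2,1,2,1
2,3,1,0,3,3
0,2,3,2,3,3
3,1,0,3,2,2
2,2,1,3,1,3
t=4: 0,1,2,1,2,1
2,3,1,0,3,3
0,2,3,2,3,3
3,1,0,3,3,2
2,2,1,3,1,3
t=5: 0,1,2,1,3,2
2,3,2,2,2,1
0,3,0,2,0,3
3,1,2,3,1,2
2,2,2,1,1,1
t=6: 0,1,2,1,3,2
2,3,2,2,2,1
0,3,0,2,0,3
3,1,2,3,2,2
2,2,2,1,1,1
t=7: 0,1,2,1,3,2
2,3,2,2,2,1
0,3,0,2,0,3
3,1,2,3,3,2
2,2,2,1,1,1
t=8: 0,1,2,1,3,2
2,3,2,2,2,1
0,3,0,3,1,3
3,1,3,0,1,3
2,2,2,2,2,1
t=9: 0,1,2,1,3,2
2,3,2,2,2,1
0,3,0,3,1,3
3,1,3,0,2,3
2,2,2,2,2,1
t=10: 0,1,2,1,3,2
2,3,2,2,2,1
0,3,0,3,1,3
3,1,3,0,3,3
2,2,2,2,2,1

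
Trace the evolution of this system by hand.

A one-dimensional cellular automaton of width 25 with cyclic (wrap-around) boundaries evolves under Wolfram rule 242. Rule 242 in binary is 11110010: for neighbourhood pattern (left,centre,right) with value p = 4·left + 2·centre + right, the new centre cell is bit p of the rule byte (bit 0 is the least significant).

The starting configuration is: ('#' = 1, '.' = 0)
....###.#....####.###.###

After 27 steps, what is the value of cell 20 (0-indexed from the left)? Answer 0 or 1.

step 0: ....###.#....####.###.###
step 1: #..#.###.#..#.####.###.##
step 2: ###.#.###.##.#.####.###.#
step 3: ####.#.###.##.#.####.###.
step 4: .####.#.###.##.#.####.###
step 5: #.####.#.###.##.#.####.##
step 6: ##.####.#.###.##.#.####.#
step 7: ###.####.#.###.##.#.####.
step 8: .###.####.#.###.##.#.####
step 9: #.###.####.#.###.##.#.###
step 10: ##.###.####.#.###.##.#.##
step 11: ###.###.####.#.###.##.#.#
step 12: ####.###.####.#.###.##.#.
step 13: .####.###.####.#.###.##.#
step 14: #.####.###.####.#.###.##.
step 15: .#.####.###.####.#.###.##
step 16: #.#.####.###.####.#.###.#
step 17: ##.#.####.###.####.#.###.
step 18: .##.#.####.###.####.#.###
step 19: #.##.#.####.###.####.#.##
step 20: ##.##.#.####.###.####.#.#
step 21: ###.##.#.####.###.####.#.
step 22: .###.##.#.####.###.####.#
step 23: #.###.##.#.####.###.####.
step 24: .#.###.##.#.####.###.####
step 25: #.#.###.##.#.####.###.###
step 26: ##.#.###.##.#.####.###.##
step 27: ###.#.###.##.#.####.###.#

1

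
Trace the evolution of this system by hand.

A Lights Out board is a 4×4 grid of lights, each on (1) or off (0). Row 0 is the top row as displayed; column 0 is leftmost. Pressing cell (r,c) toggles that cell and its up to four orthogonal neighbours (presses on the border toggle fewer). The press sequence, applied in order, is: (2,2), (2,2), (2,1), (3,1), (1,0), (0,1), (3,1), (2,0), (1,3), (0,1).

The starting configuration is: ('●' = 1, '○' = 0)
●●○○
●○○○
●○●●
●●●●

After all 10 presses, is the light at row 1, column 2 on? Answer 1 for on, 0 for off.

[0] ●●○○
●○○○
●○●●
●●●●
[1] ●●○○
●○●○
●●○○
●●○●
[2] ●●○○
●○○○
●○●●
●●●●
[3] ●●○○
●●○○
○●○●
●○●●
[4] ●●○○
●●○○
○○○●
○●○●
[5] ○●○○
○○○○
●○○●
○●○●
[6] ●○●○
○●○○
●○○●
○●○●
[7] ●○●○
○●○○
●●○●
●○●●
[8] ●○●○
●●○○
○○○●
○○●●
[9] ●○●●
●●●●
○○○○
○○●●
[10] ○●○●
●○●●
○○○○
○○●●

1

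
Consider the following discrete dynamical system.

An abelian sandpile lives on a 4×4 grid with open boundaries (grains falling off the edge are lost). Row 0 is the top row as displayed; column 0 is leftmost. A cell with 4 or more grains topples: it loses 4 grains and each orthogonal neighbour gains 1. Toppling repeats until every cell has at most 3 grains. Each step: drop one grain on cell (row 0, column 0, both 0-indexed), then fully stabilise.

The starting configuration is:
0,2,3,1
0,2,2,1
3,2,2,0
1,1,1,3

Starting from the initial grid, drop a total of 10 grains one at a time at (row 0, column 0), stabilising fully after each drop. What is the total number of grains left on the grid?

0) 0,2,3,1
0,2,2,1
3,2,2,0
1,1,1,3
1) 1,2,3,1
0,2,2,1
3,2,2,0
1,1,1,3
2) 2,2,3,1
0,2,2,1
3,2,2,0
1,1,1,3
3) 3,2,3,1
0,2,2,1
3,2,2,0
1,1,1,3
4) 0,3,3,1
1,2,2,1
3,2,2,0
1,1,1,3
5) 1,3,3,1
1,2,2,1
3,2,2,0
1,1,1,3
6) 2,3,3,1
1,2,2,1
3,2,2,0
1,1,1,3
7) 3,3,3,1
1,2,2,1
3,2,2,0
1,1,1,3
8) 1,1,0,2
2,3,3,1
3,2,2,0
1,1,1,3
9) 2,1,0,2
2,3,3,1
3,2,2,0
1,1,1,3
10) 3,1,0,2
2,3,3,1
3,2,2,0
1,1,1,3

28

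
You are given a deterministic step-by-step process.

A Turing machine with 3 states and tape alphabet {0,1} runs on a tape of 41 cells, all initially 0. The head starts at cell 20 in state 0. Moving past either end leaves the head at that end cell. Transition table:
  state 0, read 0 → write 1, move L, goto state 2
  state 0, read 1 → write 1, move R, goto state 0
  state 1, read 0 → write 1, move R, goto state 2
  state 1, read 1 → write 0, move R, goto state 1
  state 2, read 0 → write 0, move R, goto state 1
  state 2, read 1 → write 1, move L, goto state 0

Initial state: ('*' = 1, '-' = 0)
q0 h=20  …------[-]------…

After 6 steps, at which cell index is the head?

[0] q0 h=20  …------[-]------…
[1] q2 h=19  …------[-]*-----…
[2] q1 h=20  …------[*]------…
[3] q1 h=21  …------[-]------…
[4] q2 h=22  …-----*[-]------…
[5] q1 h=23  …----*-[-]------…
[6] q2 h=24  …---*-*[-]------…

24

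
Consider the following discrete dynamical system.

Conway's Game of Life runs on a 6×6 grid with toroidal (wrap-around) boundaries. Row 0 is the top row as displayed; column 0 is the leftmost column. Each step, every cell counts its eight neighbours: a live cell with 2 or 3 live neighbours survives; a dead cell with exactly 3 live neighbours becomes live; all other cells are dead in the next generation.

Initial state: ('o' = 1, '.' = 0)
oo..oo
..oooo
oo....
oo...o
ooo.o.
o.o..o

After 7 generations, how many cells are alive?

6

t=0: oo..oo
..oooo
oo....
oo...o
ooo.o.
o.o..o
t=1: ......
..oo..
...o..
......
..ooo.
..o...
t=2: ..oo..
..oo..
..oo..
..o.o.
..oo..
..o...
t=3: .o....
.o..o.
.o..o.
.o..o.
.oo...
.o....
t=4: ooo...
ooo...
oooooo
oo.o..
ooo...
oo....
t=5: .....o
....o.
....o.
......
.....o
.....o
t=6: ....oo
....oo
......
......
......
o...oo
t=7: ...o..
....oo
......
......
.....o
o...o.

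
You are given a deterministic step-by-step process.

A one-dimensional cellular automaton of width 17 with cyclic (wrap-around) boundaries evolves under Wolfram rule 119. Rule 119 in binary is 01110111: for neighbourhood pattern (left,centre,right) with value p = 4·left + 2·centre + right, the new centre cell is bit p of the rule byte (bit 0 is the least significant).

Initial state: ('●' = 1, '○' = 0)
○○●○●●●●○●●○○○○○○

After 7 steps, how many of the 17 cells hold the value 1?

13

k=0  ○○●○●●●●○●●○○○○○○
k=1  ●●●●○○○●●○●●●●●●●
k=2  ○○○●●●●○●●○○○○○○○
k=3  ●●●○○○●●○●●●●●●●●
k=4  ○○●●●●○●●○○○○○○○○
k=5  ●●○○○●●○●●●●●●●●●
k=6  ○●●●●○●●○○○○○○○○○
k=7  ●○○○●●○●●●●●●●●●●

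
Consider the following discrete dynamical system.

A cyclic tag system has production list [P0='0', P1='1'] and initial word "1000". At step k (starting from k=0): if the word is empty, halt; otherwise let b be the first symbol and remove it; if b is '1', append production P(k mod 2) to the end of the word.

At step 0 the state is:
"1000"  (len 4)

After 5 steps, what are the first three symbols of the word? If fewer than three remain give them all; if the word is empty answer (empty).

step 0: "1000"  (len 4)
step 1: "0000"  (len 4)
step 2: "000"  (len 3)
step 3: "00"  (len 2)
step 4: "0"  (len 1)
step 5: (halted — word empty)

(empty)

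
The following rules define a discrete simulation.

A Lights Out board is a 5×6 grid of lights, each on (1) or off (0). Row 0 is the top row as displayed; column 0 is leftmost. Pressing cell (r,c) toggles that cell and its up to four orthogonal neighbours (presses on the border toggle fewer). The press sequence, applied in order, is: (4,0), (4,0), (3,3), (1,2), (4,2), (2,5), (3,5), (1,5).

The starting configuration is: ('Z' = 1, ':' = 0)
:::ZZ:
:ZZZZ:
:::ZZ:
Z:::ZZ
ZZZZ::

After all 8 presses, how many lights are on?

0) :::ZZ:
:ZZZZ:
:::ZZ:
Z:::ZZ
ZZZZ::
1) :::ZZ:
:ZZZZ:
:::ZZ:
::::ZZ
::ZZ::
2) :::ZZ:
:ZZZZ:
:::ZZ:
Z:::ZZ
ZZZZ::
3) :::ZZ:
:ZZZZ:
::::Z:
Z:ZZ:Z
ZZZ:::
4) ::ZZZ:
::::Z:
::Z:Z:
Z:ZZ:Z
ZZZ:::
5) ::ZZZ:
::::Z:
::Z:Z:
Z::Z:Z
Z::Z::
6) ::ZZZ:
::::ZZ
::Z::Z
Z::Z::
Z::Z::
7) ::ZZZ:
::::ZZ
::Z:::
Z::ZZZ
Z::Z:Z
8) ::ZZZZ
::::::
::Z::Z
Z::ZZZ
Z::Z:Z

13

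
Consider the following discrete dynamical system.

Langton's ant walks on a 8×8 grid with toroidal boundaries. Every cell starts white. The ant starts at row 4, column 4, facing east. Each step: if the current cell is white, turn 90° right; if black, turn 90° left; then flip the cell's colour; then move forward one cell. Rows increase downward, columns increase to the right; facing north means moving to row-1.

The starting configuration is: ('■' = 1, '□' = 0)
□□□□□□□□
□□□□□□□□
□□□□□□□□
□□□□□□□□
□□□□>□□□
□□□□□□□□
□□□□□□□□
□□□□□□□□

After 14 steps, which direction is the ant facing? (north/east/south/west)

0) □□□□□□□□
□□□□□□□□
□□□□□□□□
□□□□□□□□
□□□□>□□□
□□□□□□□□
□□□□□□□□
□□□□□□□□
1) □□□□□□□□
□□□□□□□□
□□□□□□□□
□□□□□□□□
□□□□■□□□
□□□□v□□□
□□□□□□□□
□□□□□□□□
2) □□□□□□□□
□□□□□□□□
□□□□□□□□
□□□□□□□□
□□□□■□□□
□□□<■□□□
□□□□□□□□
□□□□□□□□
3) □□□□□□□□
□□□□□□□□
□□□□□□□□
□□□□□□□□
□□□^■□□□
□□□■■□□□
□□□□□□□□
□□□□□□□□
4) □□□□□□□□
□□□□□□□□
□□□□□□□□
□□□□□□□□
□□□■>□□□
□□□■■□□□
□□□□□□□□
□□□□□□□□
5) □□□□□□□□
□□□□□□□□
□□□□□□□□
□□□□^□□□
□□□■□□□□
□□□■■□□□
□□□□□□□□
□□□□□□□□
6) □□□□□□□□
□□□□□□□□
□□□□□□□□
□□□□■>□□
□□□■□□□□
□□□■■□□□
□□□□□□□□
□□□□□□□□
7) □□□□□□□□
□□□□□□□□
□□□□□□□□
□□□□■■□□
□□□■□v□□
□□□■■□□□
□□□□□□□□
□□□□□□□□
8) □□□□□□□□
□□□□□□□□
□□□□□□□□
□□□□■■□□
□□□■<■□□
□□□■■□□□
□□□□□□□□
□□□□□□□□
9) □□□□□□□□
□□□□□□□□
□□□□□□□□
□□□□^■□□
□□□■■■□□
□□□■■□□□
□□□□□□□□
□□□□□□□□
10) □□□□□□□□
□□□□□□□□
□□□□□□□□
□□□<□■□□
□□□■■■□□
□□□■■□□□
□□□□□□□□
□□□□□□□□
11) □□□□□□□□
□□□□□□□□
□□□^□□□□
□□□■□■□□
□□□■■■□□
□□□■■□□□
□□□□□□□□
□□□□□□□□
12) □□□□□□□□
□□□□□□□□
□□□■>□□□
□□□■□■□□
□□□■■■□□
□□□■■□□□
□□□□□□□□
□□□□□□□□
13) □□□□□□□□
□□□□□□□□
□□□■■□□□
□□□■v■□□
□□□■■■□□
□□□■■□□□
□□□□□□□□
□□□□□□□□
14) □□□□□□□□
□□□□□□□□
□□□■■□□□
□□□<■■□□
□□□■■■□□
□□□■■□□□
□□□□□□□□
□□□□□□□□

west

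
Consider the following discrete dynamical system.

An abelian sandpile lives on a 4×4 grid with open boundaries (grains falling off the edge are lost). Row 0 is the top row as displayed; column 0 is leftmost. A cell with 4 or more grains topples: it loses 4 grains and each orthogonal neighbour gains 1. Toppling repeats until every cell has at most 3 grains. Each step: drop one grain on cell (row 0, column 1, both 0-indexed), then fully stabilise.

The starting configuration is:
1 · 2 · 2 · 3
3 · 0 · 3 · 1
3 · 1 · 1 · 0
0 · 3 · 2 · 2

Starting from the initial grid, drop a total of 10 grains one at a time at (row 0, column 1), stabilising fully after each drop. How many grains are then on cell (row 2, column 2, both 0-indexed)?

t=0: 1 · 2 · 2 · 3
3 · 0 · 3 · 1
3 · 1 · 1 · 0
0 · 3 · 2 · 2
t=1: 1 · 3 · 2 · 3
3 · 0 · 3 · 1
3 · 1 · 1 · 0
0 · 3 · 2 · 2
t=2: 2 · 0 · 3 · 3
3 · 1 · 3 · 1
3 · 1 · 1 · 0
0 · 3 · 2 · 2
t=3: 2 · 1 · 3 · 3
3 · 1 · 3 · 1
3 · 1 · 1 · 0
0 · 3 · 2 · 2
t=4: 2 · 2 · 3 · 3
3 · 1 · 3 · 1
3 · 1 · 1 · 0
0 · 3 · 2 · 2
t=5: 2 · 3 · 3 · 3
3 · 1 · 3 · 1
3 · 1 · 1 · 0
0 · 3 · 2 · 2
t=6: 3 · 1 · 2 · 0
3 · 3 · 0 · 3
3 · 1 · 2 · 0
0 · 3 · 2 · 2
t=7: 3 · 2 · 2 · 0
3 · 3 · 0 · 3
3 · 1 · 2 · 0
0 · 3 · 2 · 2
t=8: 3 · 3 · 2 · 0
3 · 3 · 0 · 3
3 · 1 · 2 · 0
0 · 3 · 2 · 2
t=9: 1 · 2 · 3 · 0
2 · 1 · 1 · 3
0 · 3 · 2 · 0
1 · 3 · 2 · 2
t=10: 1 · 3 · 3 · 0
2 · 1 · 1 · 3
0 · 3 · 2 · 0
1 · 3 · 2 · 2

2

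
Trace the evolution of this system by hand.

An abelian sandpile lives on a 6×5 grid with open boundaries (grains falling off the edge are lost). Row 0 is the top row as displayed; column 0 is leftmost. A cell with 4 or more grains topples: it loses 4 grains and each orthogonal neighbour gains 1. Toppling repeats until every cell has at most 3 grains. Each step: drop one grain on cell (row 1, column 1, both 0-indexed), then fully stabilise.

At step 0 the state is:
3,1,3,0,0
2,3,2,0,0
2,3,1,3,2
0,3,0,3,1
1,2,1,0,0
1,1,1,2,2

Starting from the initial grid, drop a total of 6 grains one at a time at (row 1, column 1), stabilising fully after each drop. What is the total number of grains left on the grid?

43

gen 0: 3,1,3,0,0
2,3,2,0,0
2,3,1,3,2
0,3,0,3,1
1,2,1,0,0
1,1,1,2,2
gen 1: 3,2,3,0,0
3,1,3,0,0
3,1,2,3,2
1,0,1,3,1
1,3,1,0,0
1,1,1,2,2
gen 2: 3,2,3,0,0
3,2,3,0,0
3,1,2,3,2
1,0,1,3,1
1,3,1,0,0
1,1,1,2,2
gen 3: 3,2,3,0,0
3,3,3,0,0
3,1,2,3,2
1,0,1,3,1
1,3,1,0,0
1,1,1,2,2
gen 4: 1,1,1,1,0
2,3,1,1,0
0,3,3,3,2
2,0,1,3,1
1,3,1,0,0
1,1,1,2,2
gen 5: 1,2,1,1,0
3,1,3,2,0
1,1,1,1,3
2,1,3,0,2
1,3,1,1,0
1,1,1,2,2
gen 6: 1,2,1,1,0
3,2,3,2,0
1,1,1,1,3
2,1,3,0,2
1,3,1,1,0
1,1,1,2,2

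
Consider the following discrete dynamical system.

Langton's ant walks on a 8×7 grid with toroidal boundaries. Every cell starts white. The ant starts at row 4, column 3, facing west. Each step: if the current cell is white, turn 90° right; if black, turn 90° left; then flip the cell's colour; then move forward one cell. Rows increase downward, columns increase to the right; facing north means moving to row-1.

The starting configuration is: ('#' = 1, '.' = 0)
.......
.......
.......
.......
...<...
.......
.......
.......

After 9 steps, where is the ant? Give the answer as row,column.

5,3

k=0  .......
.......
.......
.......
...<...
.......
.......
.......
k=1  .......
.......
.......
...^...
...#...
.......
.......
.......
k=2  .......
.......
.......
...#>..
...#...
.......
.......
.......
k=3  .......
.......
.......
...##..
...#v..
.......
.......
.......
k=4  .......
.......
.......
...##..
...<#..
.......
.......
.......
k=5  .......
.......
.......
...##..
....#..
...v...
.......
.......
k=6  .......
.......
.......
...##..
....#..
..<#...
.......
.......
k=7  .......
.......
.......
...##..
..^.#..
..##...
.......
.......
k=8  .......
.......
.......
...##..
..#>#..
..##...
.......
.......
k=9  .......
.......
.......
...##..
..###..
..#v...
.......
.......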